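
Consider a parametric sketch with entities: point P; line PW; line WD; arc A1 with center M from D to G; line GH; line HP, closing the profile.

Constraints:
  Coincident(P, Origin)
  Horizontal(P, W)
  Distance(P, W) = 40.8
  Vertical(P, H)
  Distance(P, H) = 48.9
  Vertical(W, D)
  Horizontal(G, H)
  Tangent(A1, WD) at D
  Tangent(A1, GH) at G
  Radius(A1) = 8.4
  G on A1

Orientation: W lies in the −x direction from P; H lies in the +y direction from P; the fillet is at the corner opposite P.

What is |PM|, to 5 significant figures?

51.865

P and H share the same x with |PH| = 48.9 and H on the +y side, so H = (0.0000, 48.900). The virtual corner opposite P is at (-40.800, 48.900). The tangent condition forces MD to be normal to WD and the tangent condition forces MG to be normal to GH, with radius 8.4, so the center M sits 8.4 in from both sides at M = (-32.400, 40.500). Then |PM| = |M − P| = 51.865.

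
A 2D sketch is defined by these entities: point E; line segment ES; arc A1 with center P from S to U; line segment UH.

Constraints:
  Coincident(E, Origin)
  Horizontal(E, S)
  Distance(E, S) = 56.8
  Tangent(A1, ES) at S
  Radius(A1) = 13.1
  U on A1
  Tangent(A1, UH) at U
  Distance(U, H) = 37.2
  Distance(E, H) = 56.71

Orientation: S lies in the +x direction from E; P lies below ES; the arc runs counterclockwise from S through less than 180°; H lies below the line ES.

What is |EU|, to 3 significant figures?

45.2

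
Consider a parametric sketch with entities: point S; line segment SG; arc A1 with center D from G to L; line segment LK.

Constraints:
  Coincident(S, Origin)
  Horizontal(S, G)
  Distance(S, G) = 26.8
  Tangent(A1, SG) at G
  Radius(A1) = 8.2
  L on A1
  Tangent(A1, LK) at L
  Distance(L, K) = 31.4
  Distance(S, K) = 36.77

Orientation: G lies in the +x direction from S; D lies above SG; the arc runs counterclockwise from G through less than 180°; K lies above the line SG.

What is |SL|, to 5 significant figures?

35.358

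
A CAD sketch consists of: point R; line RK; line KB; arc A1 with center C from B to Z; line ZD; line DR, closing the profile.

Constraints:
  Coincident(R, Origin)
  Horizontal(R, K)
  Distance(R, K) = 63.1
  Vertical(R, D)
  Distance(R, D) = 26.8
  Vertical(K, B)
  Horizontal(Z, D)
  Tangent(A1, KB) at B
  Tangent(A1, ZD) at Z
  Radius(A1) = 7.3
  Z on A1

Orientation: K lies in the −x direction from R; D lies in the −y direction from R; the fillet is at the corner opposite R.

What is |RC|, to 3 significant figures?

59.1

R is at the origin; RK is horizontal with |RK| = 63.1 and K on the −x side, so K = (-63.1, 0.00). R and D share the same x with |RD| = 26.8 and D on the −y side, so D = (0.00, -26.8). The virtual corner opposite R is at (-63.1, -26.8). The tangent condition forces CB to be normal to KB and the tangent condition forces CZ to be normal to ZD, with radius 7.3, so the center C sits 7.3 in from both sides at C = (-55.8, -19.5). Then |RC| = |C − R| = 59.1.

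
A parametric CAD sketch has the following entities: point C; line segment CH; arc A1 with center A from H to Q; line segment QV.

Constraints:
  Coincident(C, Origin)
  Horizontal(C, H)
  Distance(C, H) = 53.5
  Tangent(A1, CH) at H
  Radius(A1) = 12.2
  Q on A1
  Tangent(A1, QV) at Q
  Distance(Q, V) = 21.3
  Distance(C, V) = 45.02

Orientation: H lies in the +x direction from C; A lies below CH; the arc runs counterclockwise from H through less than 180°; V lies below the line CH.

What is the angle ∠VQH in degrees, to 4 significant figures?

144.6°

C is at the origin; CH is horizontal with |CH| = 53.5 and H on the +x side, so H = (53.50, 0.000). Tangency of A1 to CH means the radius AH is perpendicular to CH, so A = H + (0, -12.2) = (53.50, -12.20). Since AQ ⟂ QV (tangency), |AV| = √(12.2² + 21.3²) = 24.55 regardless of where Q sits on A1. So V lies on both circle(C, 45.02) and circle(A, 24.55); the below-CH intersection is V = (34.99, -28.32). Q is the foot of the tangent from V: Q = (41.97, -8.201).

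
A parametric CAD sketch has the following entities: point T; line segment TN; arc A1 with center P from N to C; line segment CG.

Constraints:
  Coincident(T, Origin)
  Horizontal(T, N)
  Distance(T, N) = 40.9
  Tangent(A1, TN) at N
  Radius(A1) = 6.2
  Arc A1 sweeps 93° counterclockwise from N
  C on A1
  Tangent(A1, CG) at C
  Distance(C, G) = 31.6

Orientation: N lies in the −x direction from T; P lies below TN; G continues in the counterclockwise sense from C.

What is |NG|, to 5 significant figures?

38.351

On A1, N sits at bearing 90° from P; a 93° counterclockwise sweep puts C at bearing 183°, so C = P + 6.2·(cos 183°, sin 183°) = (-47.092, -6.5245). Since A1 is tangent to CG there, PC ⟂ CG, so CG runs along (−sin 183°, cos 183°); with |CG| = 31.6, G = (-45.438, -38.081). Then |NG| = |G − N| = 38.351.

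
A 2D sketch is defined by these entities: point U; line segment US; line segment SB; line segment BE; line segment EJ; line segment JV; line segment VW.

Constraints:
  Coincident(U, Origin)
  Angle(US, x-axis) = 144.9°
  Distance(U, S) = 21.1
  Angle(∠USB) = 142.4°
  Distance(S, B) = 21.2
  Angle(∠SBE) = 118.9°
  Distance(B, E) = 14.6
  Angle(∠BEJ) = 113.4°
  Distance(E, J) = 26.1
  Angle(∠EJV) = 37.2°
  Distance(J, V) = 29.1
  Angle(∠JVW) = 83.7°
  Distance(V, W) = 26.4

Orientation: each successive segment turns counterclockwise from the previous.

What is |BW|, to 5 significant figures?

19.082

∠EJV = 37.2° gives JV at 93.000° from the x-axis; with |JV| = 29.1, V = (-29.611, 7.2555). ∠JVW = 83.7° gives VW at -170.70° from the x-axis; with |VW| = 26.4, W = (-55.664, 2.9892). Then |BW| = |W − B| = 19.082.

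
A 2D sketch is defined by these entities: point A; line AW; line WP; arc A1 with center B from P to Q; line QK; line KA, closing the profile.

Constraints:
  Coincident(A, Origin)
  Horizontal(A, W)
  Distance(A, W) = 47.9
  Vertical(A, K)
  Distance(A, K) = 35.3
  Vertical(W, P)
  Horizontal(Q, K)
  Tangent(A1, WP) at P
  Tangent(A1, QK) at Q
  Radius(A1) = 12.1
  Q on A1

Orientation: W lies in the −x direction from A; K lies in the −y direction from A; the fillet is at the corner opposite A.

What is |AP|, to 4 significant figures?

53.22

A is at the origin; A and W share the same y with |AW| = 47.9 and W on the −x side, so W = (-47.90, 0.000). A and K share the same x with |AK| = 35.3 and K on the −y side, so K = (0.000, -35.30). The virtual corner opposite A is at (-47.90, -35.30). The tangent condition forces BP to be normal to WP and A1 meets QK tangentially, so BQ is at right angles to QK, with radius 12.1, so the center B sits 12.1 in from both sides at B = (-35.80, -23.20). That places the tangent points at P = (-47.90, -23.20) on WP and Q = (-35.80, -35.30) on QK. Then |AP| = |P − A| = 53.22.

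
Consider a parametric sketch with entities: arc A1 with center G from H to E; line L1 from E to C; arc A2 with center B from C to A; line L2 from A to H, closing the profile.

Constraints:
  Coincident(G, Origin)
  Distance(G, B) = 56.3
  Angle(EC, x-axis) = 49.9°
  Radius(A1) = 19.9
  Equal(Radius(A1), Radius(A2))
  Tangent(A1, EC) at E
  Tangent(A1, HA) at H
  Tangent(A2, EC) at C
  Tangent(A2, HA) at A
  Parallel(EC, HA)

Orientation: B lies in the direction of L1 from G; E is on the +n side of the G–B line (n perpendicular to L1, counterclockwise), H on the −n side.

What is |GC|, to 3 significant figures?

59.7

The slot axis is L1's direction at 49.9°, so u = (cos 49.9°, sin 49.9°) = (0.644, 0.765) and n = (−sin 49.9°, cos 49.9°) = (-0.765, 0.644). G is at the origin and B lies 56.3 along u from G, so B = 56.3·u = (36.3, 43.1). Tangency of A1 to both parallel lines with radius 19.9 puts E and H at G ± 19.9·n: E = (-15.2, 12.8), H = (15.2, -12.8). Equal radii place C and A the same way about B: C = B + 19.9·n = (21.0, 55.9), A = B − 19.9·n = (51.5, 30.2). Then |GC| = |C − G| = 59.7.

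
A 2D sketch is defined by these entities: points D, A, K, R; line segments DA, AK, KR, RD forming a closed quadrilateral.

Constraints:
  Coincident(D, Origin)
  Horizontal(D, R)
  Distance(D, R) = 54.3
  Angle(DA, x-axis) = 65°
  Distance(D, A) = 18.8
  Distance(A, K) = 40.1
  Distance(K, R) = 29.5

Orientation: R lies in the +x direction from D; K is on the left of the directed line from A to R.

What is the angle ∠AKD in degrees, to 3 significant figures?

15.0°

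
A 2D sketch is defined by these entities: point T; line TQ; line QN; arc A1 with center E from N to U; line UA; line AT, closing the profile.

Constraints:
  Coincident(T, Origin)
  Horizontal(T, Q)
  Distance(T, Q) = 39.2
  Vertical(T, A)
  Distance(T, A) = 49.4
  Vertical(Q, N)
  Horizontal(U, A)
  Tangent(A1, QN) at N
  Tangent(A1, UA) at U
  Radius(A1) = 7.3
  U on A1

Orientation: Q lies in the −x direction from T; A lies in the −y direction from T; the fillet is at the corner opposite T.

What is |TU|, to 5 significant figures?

58.805

T is at the origin; T and Q share the same y with |TQ| = 39.2 and Q on the −x side, so Q = (-39.200, 0.0000). TA is vertical with |TA| = 49.4 and A on the −y side, so A = (0.0000, -49.400). The virtual corner opposite T is at (-39.200, -49.400). A1 meets QN tangentially, so EN is at right angles to QN and since A1 is tangent to UA there, EU ⟂ UA, with radius 7.3, so the center E sits 7.3 in from both sides at E = (-31.900, -42.100). That places the tangent points at N = (-39.200, -42.100) on QN and U = (-31.900, -49.400) on UA. Then |TU| = |U − T| = 58.805.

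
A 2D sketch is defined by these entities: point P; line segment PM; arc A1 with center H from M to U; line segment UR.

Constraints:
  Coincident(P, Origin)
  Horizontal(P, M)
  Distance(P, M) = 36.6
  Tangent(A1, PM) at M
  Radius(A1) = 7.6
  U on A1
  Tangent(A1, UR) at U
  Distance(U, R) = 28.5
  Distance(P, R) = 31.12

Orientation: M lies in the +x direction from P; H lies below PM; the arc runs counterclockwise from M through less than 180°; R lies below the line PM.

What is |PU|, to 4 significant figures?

30.42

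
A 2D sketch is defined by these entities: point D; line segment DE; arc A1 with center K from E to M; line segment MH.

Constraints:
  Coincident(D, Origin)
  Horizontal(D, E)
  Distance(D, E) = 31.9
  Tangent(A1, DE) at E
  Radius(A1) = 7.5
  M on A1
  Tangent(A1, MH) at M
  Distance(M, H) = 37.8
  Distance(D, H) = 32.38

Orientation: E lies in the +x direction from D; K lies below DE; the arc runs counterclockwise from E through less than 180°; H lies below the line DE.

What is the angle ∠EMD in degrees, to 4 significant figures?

148.2°

D is at the origin; D and E share the same y with |DE| = 31.9 and E on the +x side, so E = (31.90, 0.000). A1 meets DE tangentially, so KE is at right angles to DE, so K = E + (0, -7.5) = (31.90, -7.500). Since KM ⟂ MH (tangency), |KH| = √(7.5² + 37.8²) = 38.54 regardless of where M sits on A1. So H lies on both circle(D, 32.38) and circle(K, 38.54); the below-DE intersection is H = (2.396, -32.29). M is the foot of the tangent from H: M = (26.05, -2.807).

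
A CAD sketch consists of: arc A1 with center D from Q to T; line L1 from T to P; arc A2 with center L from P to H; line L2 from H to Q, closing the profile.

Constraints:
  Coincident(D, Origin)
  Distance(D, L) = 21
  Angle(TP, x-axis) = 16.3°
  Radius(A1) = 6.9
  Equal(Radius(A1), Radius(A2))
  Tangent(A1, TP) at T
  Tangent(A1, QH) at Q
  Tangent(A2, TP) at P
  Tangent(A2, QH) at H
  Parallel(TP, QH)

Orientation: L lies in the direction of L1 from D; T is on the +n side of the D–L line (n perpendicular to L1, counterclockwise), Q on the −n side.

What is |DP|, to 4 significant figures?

22.10

The slot axis is L1's direction at 16.3°, so u = (cos 16.3°, sin 16.3°) = (0.9598, 0.2807) and n = (−sin 16.3°, cos 16.3°) = (-0.2807, 0.9598). D is at the origin and L lies 21.0 along u from D, so L = 21.0·u = (20.16, 5.894). Tangency of A1 to both parallel lines with radius 6.9 puts T and Q at D ± 6.9·n: T = (-1.937, 6.623), Q = (1.937, -6.623). Equal radii place P and H the same way about L: P = L + 6.9·n = (18.22, 12.52), H = L − 6.9·n = (22.09, -0.7287). Then |DP| = |P − D| = 22.10.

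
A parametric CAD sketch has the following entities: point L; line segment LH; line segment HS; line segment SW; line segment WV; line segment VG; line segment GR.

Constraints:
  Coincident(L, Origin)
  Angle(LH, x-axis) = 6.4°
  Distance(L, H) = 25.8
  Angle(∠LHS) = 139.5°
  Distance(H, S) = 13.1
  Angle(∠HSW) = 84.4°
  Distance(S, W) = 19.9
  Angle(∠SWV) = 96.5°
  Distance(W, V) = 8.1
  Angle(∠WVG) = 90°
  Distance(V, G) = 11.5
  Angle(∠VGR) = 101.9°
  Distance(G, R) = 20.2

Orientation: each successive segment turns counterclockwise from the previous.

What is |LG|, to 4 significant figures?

23.99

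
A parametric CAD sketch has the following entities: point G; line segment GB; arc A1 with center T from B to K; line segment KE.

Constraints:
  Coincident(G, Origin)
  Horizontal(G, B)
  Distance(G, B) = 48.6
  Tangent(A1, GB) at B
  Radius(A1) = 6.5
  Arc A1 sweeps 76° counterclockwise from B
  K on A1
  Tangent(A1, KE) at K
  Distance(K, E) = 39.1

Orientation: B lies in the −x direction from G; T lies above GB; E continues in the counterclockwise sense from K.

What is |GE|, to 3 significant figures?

54.0

On A1, B sits at bearing -90° from T; a 76° counterclockwise sweep puts K at bearing -14°, so K = T + 6.5·(cos -14°, sin -14°) = (-42.3, 4.93). Since A1 is tangent to KE there, TK ⟂ KE, so KE runs along (−sin -14°, cos -14°); with |KE| = 39.1, E = (-32.8, 42.9). Then |GE| = |E − G| = 54.0.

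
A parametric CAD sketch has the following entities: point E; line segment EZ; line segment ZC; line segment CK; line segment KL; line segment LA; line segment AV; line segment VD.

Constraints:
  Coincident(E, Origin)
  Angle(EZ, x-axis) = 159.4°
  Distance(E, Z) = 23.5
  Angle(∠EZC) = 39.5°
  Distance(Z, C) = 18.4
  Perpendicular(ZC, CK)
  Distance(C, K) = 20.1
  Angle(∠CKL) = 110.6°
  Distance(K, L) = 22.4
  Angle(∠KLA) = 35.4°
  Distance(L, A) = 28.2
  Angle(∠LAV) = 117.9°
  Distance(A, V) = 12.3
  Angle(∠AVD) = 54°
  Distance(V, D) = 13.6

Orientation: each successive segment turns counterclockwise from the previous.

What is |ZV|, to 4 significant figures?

26.11

E is at the origin; EZ runs at 159.4° with length 23.5, so Z = (-22.00, 8.268). ∠EZC = 39.5° gives ZC at -60.10° from the x-axis; with |ZC| = 18.4, C = (-12.83, -7.683). ZC is perpendicular to CK, so CK runs at 29.90°; with |CK| = 20.1, K = (4.599, 2.337). ∠CKL = 110.6° gives KL at 99.30° from the x-axis; with |KL| = 22.4, L = (0.9795, 24.44). ∠KLA = 35.4° gives LA at -116.1° from the x-axis; with |LA| = 28.2, A = (-11.43, -0.8818). ∠LAV = 117.9° gives AV at -54.00° from the x-axis; with |AV| = 12.3, V = (-4.197, -10.83). Then |ZV| = |V − Z| = 26.11.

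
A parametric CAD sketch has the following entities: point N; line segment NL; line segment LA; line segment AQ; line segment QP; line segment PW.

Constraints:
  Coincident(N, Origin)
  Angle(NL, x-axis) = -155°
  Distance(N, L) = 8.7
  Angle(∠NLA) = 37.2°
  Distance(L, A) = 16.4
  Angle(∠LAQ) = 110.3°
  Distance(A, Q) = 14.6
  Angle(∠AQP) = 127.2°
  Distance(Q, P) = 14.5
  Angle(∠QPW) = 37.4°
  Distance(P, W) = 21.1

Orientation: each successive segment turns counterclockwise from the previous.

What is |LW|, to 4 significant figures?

12.84

N is at the origin; NL runs at -155.0° with length 8.7, so L = (-7.885, -3.677). ∠NLA = 37.2° gives LA at -12.20° from the x-axis; with |LA| = 16.4, A = (8.145, -7.143). ∠LAQ = 110.3° gives AQ at 57.50° from the x-axis; with |AQ| = 14.6, Q = (15.99, 5.171). ∠AQP = 127.2° gives QP at 110.3° from the x-axis; with |QP| = 14.5, P = (10.96, 18.77). ∠QPW = 37.4° gives PW at -107.1° from the x-axis; with |PW| = 21.1, W = (4.754, -1.397). Then |LW| = |W − L| = 12.84.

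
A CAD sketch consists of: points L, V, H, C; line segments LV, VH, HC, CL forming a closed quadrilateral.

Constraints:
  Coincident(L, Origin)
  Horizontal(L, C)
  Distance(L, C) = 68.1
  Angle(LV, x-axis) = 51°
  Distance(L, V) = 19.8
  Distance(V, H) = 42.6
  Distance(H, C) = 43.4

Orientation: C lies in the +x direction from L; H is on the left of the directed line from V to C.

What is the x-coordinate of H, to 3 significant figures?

48.2

Checks: L.y = 0.00, C.y = 0.00 ✓; |VH| = 42.60 ✓; |HC| = 43.40 ✓.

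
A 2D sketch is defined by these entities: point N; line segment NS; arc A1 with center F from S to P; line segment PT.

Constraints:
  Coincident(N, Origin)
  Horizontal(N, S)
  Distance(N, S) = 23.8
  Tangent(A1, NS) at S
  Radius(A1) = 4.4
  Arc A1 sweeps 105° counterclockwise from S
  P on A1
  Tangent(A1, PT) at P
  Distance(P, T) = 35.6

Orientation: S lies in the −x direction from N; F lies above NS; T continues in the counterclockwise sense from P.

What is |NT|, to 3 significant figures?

49.2

N is at the origin; NS is horizontal with |NS| = 23.8 and S on the −x side, so S = (-23.8, 0.00). Since A1 is tangent to NS there, FS ⟂ NS, so F = S + (0, 4.4) = (-23.8, 4.40). On A1, S sits at bearing -90° from F; a 105° counterclockwise sweep puts P at bearing 15°, so P = F + 4.4·(cos 15°, sin 15°) = (-19.5, 5.54). A1 meets PT tangentially, so FP is at right angles to PT, so PT runs along (−sin 15°, cos 15°); with |PT| = 35.6, T = (-28.8, 39.9). Then |NT| = |T − N| = 49.2.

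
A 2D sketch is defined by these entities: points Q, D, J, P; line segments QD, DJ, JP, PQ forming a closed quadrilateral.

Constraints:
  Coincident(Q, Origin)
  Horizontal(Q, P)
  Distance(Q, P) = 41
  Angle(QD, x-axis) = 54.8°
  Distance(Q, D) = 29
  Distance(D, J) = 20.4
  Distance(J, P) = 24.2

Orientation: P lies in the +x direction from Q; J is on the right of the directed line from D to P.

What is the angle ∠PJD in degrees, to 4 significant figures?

98.71°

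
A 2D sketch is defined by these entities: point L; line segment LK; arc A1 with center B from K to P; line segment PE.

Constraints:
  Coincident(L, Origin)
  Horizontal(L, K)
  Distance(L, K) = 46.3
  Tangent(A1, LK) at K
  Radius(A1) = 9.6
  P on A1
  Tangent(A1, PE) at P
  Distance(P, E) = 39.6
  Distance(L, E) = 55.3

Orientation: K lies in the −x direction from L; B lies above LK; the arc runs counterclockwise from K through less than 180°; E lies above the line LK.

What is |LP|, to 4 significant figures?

37.69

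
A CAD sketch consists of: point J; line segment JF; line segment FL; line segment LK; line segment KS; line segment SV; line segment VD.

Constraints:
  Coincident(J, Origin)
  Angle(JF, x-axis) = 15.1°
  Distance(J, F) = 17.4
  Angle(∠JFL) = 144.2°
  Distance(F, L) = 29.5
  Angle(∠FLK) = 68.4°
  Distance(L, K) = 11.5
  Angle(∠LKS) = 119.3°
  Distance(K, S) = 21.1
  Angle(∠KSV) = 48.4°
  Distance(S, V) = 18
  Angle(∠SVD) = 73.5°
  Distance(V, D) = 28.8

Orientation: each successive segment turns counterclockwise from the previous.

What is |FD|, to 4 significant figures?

38.78

J is at the origin; JF runs at 15.1° with length 17.4, so F = (16.80, 4.533). ∠JFL = 144.2° gives FL at 50.90° from the x-axis; with |FL| = 29.5, L = (35.40, 27.43). ∠FLK = 68.4° gives LK at 162.5° from the x-axis; with |LK| = 11.5, K = (24.44, 30.88). ∠LKS = 119.3° gives KS at -136.8° from the x-axis; with |KS| = 21.1, S = (9.055, 16.44). ∠KSV = 48.4° gives SV at -5.200° from the x-axis; with |SV| = 18.0, V = (26.98, 14.81). ∠SVD = 73.5° gives VD at 101.3° from the x-axis; with |VD| = 28.8, D = (21.34, 43.05). Then |FD| = |D − F| = 38.78.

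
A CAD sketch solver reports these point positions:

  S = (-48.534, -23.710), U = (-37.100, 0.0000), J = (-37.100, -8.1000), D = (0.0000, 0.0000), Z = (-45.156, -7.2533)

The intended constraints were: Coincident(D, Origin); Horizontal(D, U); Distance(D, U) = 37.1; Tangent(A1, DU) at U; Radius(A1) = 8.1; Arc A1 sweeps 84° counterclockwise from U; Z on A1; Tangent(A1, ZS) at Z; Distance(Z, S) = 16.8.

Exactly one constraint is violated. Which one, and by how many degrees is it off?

Tangent(A1, ZS) at Z — off by 5.60°.

D = (0.00, 0.00) ✓; D.y = 0.00, U.y = 0.00 ✓; |DU| = 37.10 ✓; ∠(JU, UD) = 90.00° ✓; |JU| = 8.100 ✓; bearing(J→Z) − bearing(J→U) = 84.00° ✓; |JZ| = 8.100 ✓; ∠(JZ, ZS) = 95.60° ✗; |ZS| = 16.80 ✓.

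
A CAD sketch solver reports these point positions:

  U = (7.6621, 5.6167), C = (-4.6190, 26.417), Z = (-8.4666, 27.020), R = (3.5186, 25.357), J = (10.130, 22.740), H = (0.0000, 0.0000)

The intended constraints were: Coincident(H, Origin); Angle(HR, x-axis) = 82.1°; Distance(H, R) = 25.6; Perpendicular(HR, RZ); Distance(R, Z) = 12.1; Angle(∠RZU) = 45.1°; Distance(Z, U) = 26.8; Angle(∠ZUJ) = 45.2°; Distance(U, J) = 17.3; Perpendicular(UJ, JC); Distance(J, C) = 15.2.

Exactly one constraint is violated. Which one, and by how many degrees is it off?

Perpendicular(UJ, JC) — off by 5.80°.

H = (0.00, 0.00) ✓; HR at 82.10° ✓; |HR| = 25.60 ✓; ∠(HR, RZ) = 90.00° ✓; |RZ| = 12.10 ✓; ∠RZU = 45.10° ✓; |ZU| = 26.80 ✓; ∠ZUJ = 45.20° ✓; |UJ| = 17.30 ✓; ∠(UJ, JC) = 84.20° ✗; |JC| = 15.20 ✓.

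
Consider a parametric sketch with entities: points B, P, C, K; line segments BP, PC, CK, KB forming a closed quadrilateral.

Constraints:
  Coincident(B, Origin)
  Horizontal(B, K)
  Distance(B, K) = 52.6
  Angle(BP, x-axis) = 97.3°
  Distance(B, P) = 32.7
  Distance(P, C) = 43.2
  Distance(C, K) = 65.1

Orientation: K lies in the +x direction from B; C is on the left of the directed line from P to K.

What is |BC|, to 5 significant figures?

66.976

Checks: B = (0.00, 0.00) ✓; |PC| = 43.20 ✓; |CK| = 65.10 ✓.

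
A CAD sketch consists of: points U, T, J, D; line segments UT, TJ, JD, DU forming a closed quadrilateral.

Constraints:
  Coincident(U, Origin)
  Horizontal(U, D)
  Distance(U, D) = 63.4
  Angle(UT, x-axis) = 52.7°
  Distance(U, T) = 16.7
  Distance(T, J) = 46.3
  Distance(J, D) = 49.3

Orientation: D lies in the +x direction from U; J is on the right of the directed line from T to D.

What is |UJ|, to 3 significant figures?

39.4

U is at the origin; U and D share the same y with |UD| = 63.4 and D in +x, so D = (63.4, 0). UT runs at 52.7° with |UT| = 16.7, so T = (10.1, 13.3). J is determined by |TJ| = 46.3 and |JD| = 49.3 together: it lies at the intersection of circle(T, 46.3) and circle(D, 49.3). With |TD| = 54.9, the foot of the radical line on TD is 24.8 from T and the perpendicular offset is √(46.3² − 24.8²) = 39.1. Taking the right-of-TD solution: J = (24.8, -30.6).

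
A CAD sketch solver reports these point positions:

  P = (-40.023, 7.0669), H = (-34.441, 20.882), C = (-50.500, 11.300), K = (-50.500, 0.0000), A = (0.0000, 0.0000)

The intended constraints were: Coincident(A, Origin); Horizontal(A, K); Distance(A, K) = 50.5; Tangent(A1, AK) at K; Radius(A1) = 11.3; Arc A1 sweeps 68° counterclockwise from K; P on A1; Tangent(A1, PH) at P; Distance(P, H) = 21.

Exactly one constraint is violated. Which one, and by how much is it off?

Distance(P, H) = 21 — off by 6.10.

A = (0.00, 0.00) ✓; A.y = 0.00, K.y = 0.00 ✓; |AK| = 50.50 ✓; ∠(CK, KA) = 90.00° ✓; |CK| = 11.30 ✓; bearing(C→P) − bearing(C→K) = 68.00° ✓; |CP| = 11.30 ✓; ∠(CP, PH) = 90.00° ✓; |PH| = 14.90 ✗.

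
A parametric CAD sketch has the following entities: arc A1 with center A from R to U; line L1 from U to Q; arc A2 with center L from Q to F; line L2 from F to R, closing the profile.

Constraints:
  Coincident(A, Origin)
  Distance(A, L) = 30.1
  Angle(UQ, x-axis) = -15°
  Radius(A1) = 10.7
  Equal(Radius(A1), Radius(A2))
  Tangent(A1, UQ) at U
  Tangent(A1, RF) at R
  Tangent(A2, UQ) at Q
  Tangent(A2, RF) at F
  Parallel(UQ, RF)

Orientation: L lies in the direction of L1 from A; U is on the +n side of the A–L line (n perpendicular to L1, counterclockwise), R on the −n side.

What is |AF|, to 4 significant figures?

31.95

Tangency of A1 to both parallel lines with radius 10.7 puts U and R at A ± 10.7·n: U = (2.769, 10.34), R = (-2.769, -10.34). Equal radii place Q and F the same way about L: Q = L + 10.7·n = (31.84, 2.545), F = L − 10.7·n = (26.31, -18.13). Then |AF| = |F − A| = 31.95.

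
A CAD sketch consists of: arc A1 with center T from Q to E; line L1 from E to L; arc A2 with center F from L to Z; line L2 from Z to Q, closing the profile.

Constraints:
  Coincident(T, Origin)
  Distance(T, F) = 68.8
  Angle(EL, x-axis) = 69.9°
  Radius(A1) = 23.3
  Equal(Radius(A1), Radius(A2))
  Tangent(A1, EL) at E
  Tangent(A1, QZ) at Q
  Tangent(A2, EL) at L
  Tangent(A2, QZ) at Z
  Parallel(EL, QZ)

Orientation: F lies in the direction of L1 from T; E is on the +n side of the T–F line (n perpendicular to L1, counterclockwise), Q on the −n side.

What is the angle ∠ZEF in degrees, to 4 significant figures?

15.40°

Tangency of A1 to both parallel lines with radius 23.3 puts E and Q at T ± 23.3·n: E = (-21.88, 8.007), Q = (21.88, -8.007). Equal radii place L and Z the same way about F: L = F + 23.3·n = (1.763, 72.62), Z = F − 23.3·n = (45.52, 56.60). Then cos ∠ZEF = EZ·EF / (|EZ||EF|), giving 15.40°.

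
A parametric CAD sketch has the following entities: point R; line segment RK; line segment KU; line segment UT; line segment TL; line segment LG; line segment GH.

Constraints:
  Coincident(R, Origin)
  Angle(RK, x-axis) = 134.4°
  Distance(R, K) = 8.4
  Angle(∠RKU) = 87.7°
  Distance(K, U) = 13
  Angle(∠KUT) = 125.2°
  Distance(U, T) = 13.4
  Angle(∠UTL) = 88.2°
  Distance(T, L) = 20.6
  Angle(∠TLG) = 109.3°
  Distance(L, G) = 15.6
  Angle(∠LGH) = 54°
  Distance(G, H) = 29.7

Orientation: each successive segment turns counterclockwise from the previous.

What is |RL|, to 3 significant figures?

14.3

∠KUT = 125.2° gives UT at -78.5° from the x-axis; with |UT| = 13.4, T = (-12.1, -16.6). ∠UTL = 88.2° gives TL at 13.3° from the x-axis; with |TL| = 20.6, L = (7.93, -11.9). Then |RL| = |L − R| = 14.3.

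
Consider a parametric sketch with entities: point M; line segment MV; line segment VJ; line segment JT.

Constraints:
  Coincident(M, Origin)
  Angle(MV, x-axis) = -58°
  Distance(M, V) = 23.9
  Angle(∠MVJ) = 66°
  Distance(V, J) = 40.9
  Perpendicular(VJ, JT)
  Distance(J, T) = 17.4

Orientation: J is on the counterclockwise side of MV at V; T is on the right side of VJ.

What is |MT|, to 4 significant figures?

50.11

M is at the origin; MV runs at -58.0° with length 23.9, so V = 23.9·(cos -58.0°, sin -58.0°) = (12.67, -20.27). ∠MVJ = 66.0°, so VJ runs at -58.0° + (180° − 66.0°) = 56.00° from the x-axis; with |VJ| = 40.9, J = V + 40.9·(cos 56.00°, sin 56.00°) = (35.54, 13.64). VJ ⟂ JT; with |JT| = 17.4 on the right of VJ, T = J + 17.4·(0.8290, -0.5592) = (49.96, 3.909). Then |MT| = |T − M| = 50.11.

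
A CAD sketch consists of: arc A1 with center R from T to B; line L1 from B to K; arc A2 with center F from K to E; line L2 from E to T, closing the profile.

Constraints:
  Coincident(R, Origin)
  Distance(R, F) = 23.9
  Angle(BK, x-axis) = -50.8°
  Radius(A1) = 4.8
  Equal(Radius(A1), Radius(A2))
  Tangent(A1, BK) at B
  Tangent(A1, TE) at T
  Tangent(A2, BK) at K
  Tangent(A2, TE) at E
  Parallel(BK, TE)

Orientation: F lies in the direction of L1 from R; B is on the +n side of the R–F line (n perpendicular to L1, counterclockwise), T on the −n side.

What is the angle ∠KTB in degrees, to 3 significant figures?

68.1°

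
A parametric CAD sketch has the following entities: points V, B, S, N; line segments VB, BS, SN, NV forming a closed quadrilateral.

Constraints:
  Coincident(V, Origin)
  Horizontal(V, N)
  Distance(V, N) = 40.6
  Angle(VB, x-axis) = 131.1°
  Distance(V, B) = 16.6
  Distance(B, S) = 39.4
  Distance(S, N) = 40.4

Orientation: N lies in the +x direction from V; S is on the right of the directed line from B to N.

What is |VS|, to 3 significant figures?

23.6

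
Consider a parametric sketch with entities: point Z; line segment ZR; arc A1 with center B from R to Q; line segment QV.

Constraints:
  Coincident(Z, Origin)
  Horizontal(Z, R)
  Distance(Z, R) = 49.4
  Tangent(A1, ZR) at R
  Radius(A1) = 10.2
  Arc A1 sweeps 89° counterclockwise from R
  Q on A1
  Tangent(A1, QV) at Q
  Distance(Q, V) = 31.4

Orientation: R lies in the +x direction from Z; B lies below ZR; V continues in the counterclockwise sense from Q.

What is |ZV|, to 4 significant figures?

56.65

On A1, R sits at bearing 90° from B; an 89° counterclockwise sweep puts Q at bearing 179°, so Q = B + 10.2·(cos 179°, sin 179°) = (39.20, -10.02). Tangency of A1 to QV means the radius BQ is perpendicular to QV, so QV runs along (−sin 179°, cos 179°); with |QV| = 31.4, V = (38.65, -41.42). Then |ZV| = |V − Z| = 56.65.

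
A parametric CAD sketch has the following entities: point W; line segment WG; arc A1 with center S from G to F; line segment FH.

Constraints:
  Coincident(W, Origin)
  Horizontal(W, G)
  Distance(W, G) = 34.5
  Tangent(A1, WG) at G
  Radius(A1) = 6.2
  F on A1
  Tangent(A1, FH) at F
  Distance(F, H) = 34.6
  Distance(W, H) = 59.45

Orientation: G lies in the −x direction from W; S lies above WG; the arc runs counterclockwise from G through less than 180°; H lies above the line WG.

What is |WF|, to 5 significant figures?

30.249

W is at the origin; WG is horizontal with |WG| = 34.5 and G on the −x side, so G = (-34.500, 0.0000). A1 meets WG tangentially, so SG is at right angles to WG, so S = G + (0, 6.2) = (-34.500, 6.2000). Since SF ⟂ FH (tangency), |SH| = √(6.2² + 34.6²) = 35.151 regardless of where F sits on A1. So H lies on both circle(W, 59.45) and circle(S, 35.151); the above-WG intersection is H = (-43.922, 40.065). F is the foot of the tangent from H: F = (-28.914, 8.8893).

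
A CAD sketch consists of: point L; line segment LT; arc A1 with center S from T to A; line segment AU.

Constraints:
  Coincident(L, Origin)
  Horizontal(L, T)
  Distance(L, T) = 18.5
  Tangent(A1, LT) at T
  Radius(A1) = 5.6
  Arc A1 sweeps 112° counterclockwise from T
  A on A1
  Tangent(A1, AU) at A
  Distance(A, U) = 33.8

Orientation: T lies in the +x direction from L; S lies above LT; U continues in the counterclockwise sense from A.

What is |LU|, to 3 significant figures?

40.6

L is at the origin; L and T share the same y with |LT| = 18.5 and T on the +x side, so T = (18.5, 0.00). Tangency of A1 to LT means the radius ST is perpendicular to LT, so S = T + (0, 5.6) = (18.5, 5.60). On A1, T sits at bearing -90° from S; a 112° counterclockwise sweep puts A at bearing 22°, so A = S + 5.6·(cos 22°, sin 22°) = (23.7, 7.70). The tangent condition forces SA to be normal to AU, so AU runs along (−sin 22°, cos 22°); with |AU| = 33.8, U = (11.0, 39.0). Then |LU| = |U − L| = 40.6.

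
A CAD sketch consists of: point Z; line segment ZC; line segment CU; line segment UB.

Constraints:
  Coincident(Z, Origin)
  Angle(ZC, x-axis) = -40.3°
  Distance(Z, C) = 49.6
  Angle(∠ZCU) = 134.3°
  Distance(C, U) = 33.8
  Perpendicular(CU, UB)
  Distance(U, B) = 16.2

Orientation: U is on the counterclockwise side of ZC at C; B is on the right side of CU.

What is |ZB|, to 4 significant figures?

85.77

∠ZCU = 134.3°, so CU runs at -40.3° + (180° − 134.3°) = 5.400° from the x-axis; with |CU| = 33.8, U = C + 33.8·(cos 5.400°, sin 5.400°) = (71.48, -28.90). The perpendicularity gives UB at right angles to CU; with |UB| = 16.2 on the right of CU, B = U + 16.2·(0.09411, -0.9956) = (73.00, -45.03). Then |ZB| = |B − Z| = 85.77.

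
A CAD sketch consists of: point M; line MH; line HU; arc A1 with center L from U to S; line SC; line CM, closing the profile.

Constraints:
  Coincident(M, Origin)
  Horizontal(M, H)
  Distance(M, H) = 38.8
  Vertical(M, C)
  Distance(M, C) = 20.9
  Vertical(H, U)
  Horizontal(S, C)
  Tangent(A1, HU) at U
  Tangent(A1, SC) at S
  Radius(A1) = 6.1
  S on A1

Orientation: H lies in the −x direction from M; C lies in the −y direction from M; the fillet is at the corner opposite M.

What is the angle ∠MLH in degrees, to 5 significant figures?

88.048°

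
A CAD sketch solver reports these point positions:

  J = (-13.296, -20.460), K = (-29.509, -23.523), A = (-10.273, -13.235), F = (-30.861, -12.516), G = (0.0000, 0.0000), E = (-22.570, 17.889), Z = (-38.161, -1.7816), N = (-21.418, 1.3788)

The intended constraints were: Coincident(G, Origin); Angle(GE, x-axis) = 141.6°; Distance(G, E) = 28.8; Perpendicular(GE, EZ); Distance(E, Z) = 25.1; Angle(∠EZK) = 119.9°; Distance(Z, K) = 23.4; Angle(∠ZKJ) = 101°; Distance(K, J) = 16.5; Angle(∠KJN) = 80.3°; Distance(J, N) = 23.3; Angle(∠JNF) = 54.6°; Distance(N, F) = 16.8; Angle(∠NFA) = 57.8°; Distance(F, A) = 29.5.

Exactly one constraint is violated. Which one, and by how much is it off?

Distance(F, A) = 29.5 — off by 8.90.

G = (0.00, 0.00) ✓; GE at 141.6° ✓; |GE| = 28.80 ✓; ∠(GE, EZ) = 90.00° ✓; |EZ| = 25.10 ✓; ∠EZK = 119.9° ✓; |ZK| = 23.40 ✓; ∠ZKJ = 101.0° ✓; |KJ| = 16.50 ✓; ∠KJN = 80.30° ✓; |JN| = 23.30 ✓; ∠JNF = 54.60° ✓; |NF| = 16.80 ✓; ∠NFA = 57.80° ✓; |FA| = 20.60 ✗.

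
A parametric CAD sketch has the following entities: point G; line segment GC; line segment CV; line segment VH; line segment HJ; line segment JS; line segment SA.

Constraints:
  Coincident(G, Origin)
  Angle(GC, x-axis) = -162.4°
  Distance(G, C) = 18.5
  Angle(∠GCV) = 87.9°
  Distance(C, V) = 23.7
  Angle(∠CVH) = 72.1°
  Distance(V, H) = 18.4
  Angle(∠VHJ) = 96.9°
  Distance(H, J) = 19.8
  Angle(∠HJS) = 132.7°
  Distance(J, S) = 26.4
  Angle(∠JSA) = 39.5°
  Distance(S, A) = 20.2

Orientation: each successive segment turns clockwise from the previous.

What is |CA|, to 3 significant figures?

4.45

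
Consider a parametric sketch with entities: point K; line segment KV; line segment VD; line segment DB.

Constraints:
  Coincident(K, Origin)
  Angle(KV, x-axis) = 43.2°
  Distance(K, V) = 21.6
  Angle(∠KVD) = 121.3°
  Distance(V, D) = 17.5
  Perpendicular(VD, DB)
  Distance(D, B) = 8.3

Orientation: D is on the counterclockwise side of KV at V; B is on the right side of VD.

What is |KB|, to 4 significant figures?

39.25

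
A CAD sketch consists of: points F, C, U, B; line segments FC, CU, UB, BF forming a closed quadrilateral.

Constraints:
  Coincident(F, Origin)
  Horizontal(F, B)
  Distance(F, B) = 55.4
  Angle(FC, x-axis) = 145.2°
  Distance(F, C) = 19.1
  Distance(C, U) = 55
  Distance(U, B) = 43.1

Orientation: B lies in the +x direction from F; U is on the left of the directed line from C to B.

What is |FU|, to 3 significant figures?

49.3

Checks: |CU| = 55.00 ✓; |UB| = 43.10 ✓.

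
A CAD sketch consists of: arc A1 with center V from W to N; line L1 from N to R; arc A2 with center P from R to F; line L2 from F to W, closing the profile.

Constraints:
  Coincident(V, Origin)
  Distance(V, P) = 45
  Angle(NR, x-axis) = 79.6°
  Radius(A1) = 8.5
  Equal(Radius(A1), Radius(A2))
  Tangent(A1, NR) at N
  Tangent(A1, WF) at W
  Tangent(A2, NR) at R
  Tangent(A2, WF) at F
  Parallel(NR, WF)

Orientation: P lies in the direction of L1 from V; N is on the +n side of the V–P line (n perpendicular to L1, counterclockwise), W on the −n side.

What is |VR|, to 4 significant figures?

45.80

The slot axis is L1's direction at 79.6°, so u = (cos 79.6°, sin 79.6°) = (0.1805, 0.9836) and n = (−sin 79.6°, cos 79.6°) = (-0.9836, 0.1805). V is at the origin and P lies 45.0 along u from V, so P = 45.0·u = (8.123, 44.26). Tangency of A1 to both parallel lines with radius 8.5 puts N and W at V ± 8.5·n: N = (-8.360, 1.534), W = (8.360, -1.534). Equal radii place R and F the same way about P: R = P + 8.5·n = (-0.2370, 45.80), F = P − 8.5·n = (16.48, 42.73). Then |VR| = |R − V| = 45.80.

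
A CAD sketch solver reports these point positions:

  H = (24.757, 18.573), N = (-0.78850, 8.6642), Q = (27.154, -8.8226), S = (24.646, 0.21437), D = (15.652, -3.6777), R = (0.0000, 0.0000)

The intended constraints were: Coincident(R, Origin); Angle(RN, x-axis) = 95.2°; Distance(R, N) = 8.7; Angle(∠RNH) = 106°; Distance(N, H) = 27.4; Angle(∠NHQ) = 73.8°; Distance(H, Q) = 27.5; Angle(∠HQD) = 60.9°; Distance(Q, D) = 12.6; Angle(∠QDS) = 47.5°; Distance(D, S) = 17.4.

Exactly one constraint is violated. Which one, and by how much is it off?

Distance(D, S) = 17.4 — off by 7.60.

R = (0.00, 0.00) ✓; RN at 95.20° ✓; |RN| = 8.700 ✓; ∠RNH = 106.0° ✓; |NH| = 27.40 ✓; ∠NHQ = 73.80° ✓; |HQ| = 27.50 ✓; ∠HQD = 60.90° ✓; |QD| = 12.60 ✓; ∠QDS = 47.50° ✓; |DS| = 9.800 ✗.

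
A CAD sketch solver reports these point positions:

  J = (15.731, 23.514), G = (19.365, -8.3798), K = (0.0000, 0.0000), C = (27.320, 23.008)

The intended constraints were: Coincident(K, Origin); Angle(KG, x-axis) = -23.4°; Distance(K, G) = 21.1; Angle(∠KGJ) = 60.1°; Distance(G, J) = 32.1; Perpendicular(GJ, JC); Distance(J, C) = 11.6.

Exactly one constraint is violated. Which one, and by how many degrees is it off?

Perpendicular(GJ, JC) — off by 9.00°.

K = (0.00, 0.00) ✓; KG at -23.40° ✓; |KG| = 21.10 ✓; ∠KGJ = 60.10° ✓; |GJ| = 32.10 ✓; ∠(GJ, JC) = 99.00° ✗; |JC| = 11.60 ✓.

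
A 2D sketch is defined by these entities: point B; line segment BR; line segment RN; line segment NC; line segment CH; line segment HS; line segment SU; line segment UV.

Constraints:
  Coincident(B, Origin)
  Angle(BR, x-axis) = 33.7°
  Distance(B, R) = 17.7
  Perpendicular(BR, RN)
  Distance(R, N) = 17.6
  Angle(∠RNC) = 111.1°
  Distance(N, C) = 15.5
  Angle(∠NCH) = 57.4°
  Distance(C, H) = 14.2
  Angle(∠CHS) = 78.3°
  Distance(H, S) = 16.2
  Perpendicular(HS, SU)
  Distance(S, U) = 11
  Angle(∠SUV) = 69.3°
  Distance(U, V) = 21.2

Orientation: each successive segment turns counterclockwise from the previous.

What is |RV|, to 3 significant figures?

19.7

B is at the origin; BR runs at 33.7° with length 17.7, so R = (14.7, 9.82). The perpendicularity gives RN at right angles to BR, so RN runs at 124°; with |RN| = 17.6, N = (4.96, 24.5). ∠RNC = 111.1° gives NC at -167° from the x-axis; with |NC| = 15.5, C = (-10.2, 21.1). ∠NCH = 57.4° gives CH at -44.8° from the x-axis; with |CH| = 14.2, H = (-0.0905, 11.1). ∠CHS = 78.3° gives HS at 56.9° from the x-axis; with |HS| = 16.2, S = (8.76, 24.6). HS is perpendicular to SU, so SU runs at 147°; with |SU| = 11.0, U = (-0.459, 30.7). ∠SUV = 69.3° gives UV at -102° from the x-axis; with |UV| = 21.2, V = (-5.01, 9.95). Then |RV| = |V − R| = 19.7.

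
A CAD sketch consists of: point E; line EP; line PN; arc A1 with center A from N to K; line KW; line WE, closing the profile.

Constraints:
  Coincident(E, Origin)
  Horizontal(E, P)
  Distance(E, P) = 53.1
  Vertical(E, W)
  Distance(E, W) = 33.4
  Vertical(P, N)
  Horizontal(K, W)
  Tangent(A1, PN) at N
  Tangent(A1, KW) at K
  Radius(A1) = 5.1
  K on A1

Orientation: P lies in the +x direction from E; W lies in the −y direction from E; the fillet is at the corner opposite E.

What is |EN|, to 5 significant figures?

60.171

E is at the origin; EP is horizontal with |EP| = 53.1 and P on the +x side, so P = (53.100, 0.0000). E and W share the same x with |EW| = 33.4 and W on the −y side, so W = (0.0000, -33.400). The virtual corner opposite E is at (53.100, -33.400). Tangency of A1 to PN means the radius AN is perpendicular to PN and since A1 is tangent to KW there, AK ⟂ KW, with radius 5.1, so the center A sits 5.1 in from both sides at A = (48.000, -28.300). That places the tangent points at N = (53.100, -28.300) on PN and K = (48.000, -33.400) on KW. Then |EN| = |N − E| = 60.171.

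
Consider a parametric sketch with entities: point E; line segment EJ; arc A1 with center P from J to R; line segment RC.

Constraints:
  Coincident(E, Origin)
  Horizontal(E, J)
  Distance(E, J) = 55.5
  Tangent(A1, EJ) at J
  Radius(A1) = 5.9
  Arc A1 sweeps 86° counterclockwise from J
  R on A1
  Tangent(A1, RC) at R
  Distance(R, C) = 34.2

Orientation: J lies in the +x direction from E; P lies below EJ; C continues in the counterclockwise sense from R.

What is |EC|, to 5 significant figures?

61.637

On A1, J sits at bearing 90° from P; an 86° counterclockwise sweep puts R at bearing 176°, so R = P + 5.9·(cos 176°, sin 176°) = (49.614, -5.4884). Since A1 is tangent to RC there, PR ⟂ RC, so RC runs along (−sin 176°, cos 176°); with |RC| = 34.2, C = (47.229, -39.605). Then |EC| = |C − E| = 61.637.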